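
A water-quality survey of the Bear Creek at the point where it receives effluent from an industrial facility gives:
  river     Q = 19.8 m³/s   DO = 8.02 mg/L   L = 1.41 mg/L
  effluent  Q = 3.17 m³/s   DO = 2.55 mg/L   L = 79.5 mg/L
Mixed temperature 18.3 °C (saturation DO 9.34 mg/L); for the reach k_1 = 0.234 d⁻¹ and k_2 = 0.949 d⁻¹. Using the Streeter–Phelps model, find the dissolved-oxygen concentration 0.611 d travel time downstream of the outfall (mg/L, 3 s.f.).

DO ≈ 6.95 mg/L

Mixed DO = (19.8×8.02 + 3.17×2.55)/(19.8+3.17) = 166.9/22.97 = 7.265 mg/L.
Mixed L₀ = (19.8×1.41 + 3.17×79.5)/(22.97) = 279.9/22.97 = 12.19 mg/L.
Initial deficit D₀ = C_s − DO₀ = 9.34 − 7.265 = 2.075 mg/L.
D(0.611) = [0.234×12.19/(0.949−0.234)](e^(−0.234×0.611) − e^(−0.949×0.611)) + 2.075 e^(−0.949×0.611)
= 3.988 × (0.8668 − 0.5600) + 2.075 × 0.5600 = 2.386 mg/L.
DO = 9.34 − 2.386 = 6.954 mg/L.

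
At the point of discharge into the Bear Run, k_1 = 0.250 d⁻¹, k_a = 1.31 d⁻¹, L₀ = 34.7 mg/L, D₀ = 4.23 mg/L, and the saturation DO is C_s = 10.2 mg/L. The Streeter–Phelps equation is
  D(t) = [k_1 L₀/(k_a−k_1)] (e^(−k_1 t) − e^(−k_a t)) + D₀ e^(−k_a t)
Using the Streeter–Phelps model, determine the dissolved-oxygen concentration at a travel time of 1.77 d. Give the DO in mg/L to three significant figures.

k_1 L₀/(k_a−k_1) = 0.250×34.7/(1.31−0.250) = 8.675/1.060 = 8.184 mg/L.
e^(−k_1 t) = e^(−0.250×1.770) = 0.6424; e^(−k_a t) = e^(−1.31×1.770) = 0.09840.
D = 8.184 × (0.6424 − 0.09840) + 4.23 × 0.09840 = 4.452 + 0.4162 = 4.869 mg/L.
DO = C_s − D = 10.2 − 4.869 = 5.331 mg/L.

DO ≈ 5.33 mg/L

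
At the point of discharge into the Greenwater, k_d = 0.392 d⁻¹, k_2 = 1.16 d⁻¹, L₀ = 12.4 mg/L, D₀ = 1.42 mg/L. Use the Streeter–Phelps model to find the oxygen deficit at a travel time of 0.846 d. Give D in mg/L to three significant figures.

D ≈ 2.70 mg/L

k_d L₀/(k_2−k_d) = 0.392×12.4/(1.16−0.392) = 4.861/0.7680 = 6.329 mg/L.
e^(−k_d t) = e^(−0.392×0.8460) = 0.7178; e^(−k_2 t) = e^(−1.16×0.8460) = 0.3748.
D = 6.329 × (0.7178 − 0.3748) + 1.42 × 0.3748 = 2.171 + 0.5322 = 2.703 mg/L.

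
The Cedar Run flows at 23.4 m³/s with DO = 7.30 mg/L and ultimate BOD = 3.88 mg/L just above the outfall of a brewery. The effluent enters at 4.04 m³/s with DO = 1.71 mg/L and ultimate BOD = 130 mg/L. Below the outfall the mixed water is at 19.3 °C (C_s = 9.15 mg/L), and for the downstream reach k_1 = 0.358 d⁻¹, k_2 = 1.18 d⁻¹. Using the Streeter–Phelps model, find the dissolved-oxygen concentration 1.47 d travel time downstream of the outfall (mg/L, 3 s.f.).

DO ≈ 4.63 mg/L

Mixed DO = (23.4×7.30 + 4.04×1.71)/(23.4+4.04) = 177.7/27.44 = 6.477 mg/L.
Mixed L₀ = (23.4×3.88 + 4.04×130)/(27.44) = 616.0/27.44 = 22.45 mg/L.
Initial deficit D₀ = C_s − DO₀ = 9.15 − 6.477 = 2.673 mg/L.
D(1.47) = [0.358×22.45/(1.18−0.358)](e^(−0.358×1.47) − e^(−1.18×1.47)) + 2.673 e^(−1.18×1.47)
= 9.777 × (0.5908 − 0.1765) + 2.673 × 0.1765 = 4.523 mg/L.
DO = 9.15 − 4.523 = 4.627 mg/L.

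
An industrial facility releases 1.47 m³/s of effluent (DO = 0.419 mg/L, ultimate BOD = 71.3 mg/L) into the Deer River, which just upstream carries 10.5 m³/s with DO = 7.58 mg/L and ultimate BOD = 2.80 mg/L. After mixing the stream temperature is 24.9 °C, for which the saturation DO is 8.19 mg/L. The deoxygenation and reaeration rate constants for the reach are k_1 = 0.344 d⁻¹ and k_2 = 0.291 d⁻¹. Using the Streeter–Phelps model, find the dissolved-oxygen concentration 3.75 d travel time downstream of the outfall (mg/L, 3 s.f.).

Mixed DO = (10.5×7.58 + 1.47×0.419)/(10.5+1.47) = 80.21/11.97 = 6.701 mg/L.
Mixed L₀ = (10.5×2.80 + 1.47×71.3)/(11.97) = 134.2/11.97 = 11.21 mg/L.
Initial deficit D₀ = C_s − DO₀ = 8.19 − 6.701 = 1.489 mg/L.
D(3.75) = [0.344×11.21/(0.291−0.344)](e^(−0.344×3.75) − e^(−0.291×3.75)) + 1.489 e^(−0.291×3.75)
= -72.77 × (0.2753 − 0.3358) + 1.489 × 0.3358 = 4.905 mg/L.
DO = 8.19 − 4.905 = 3.285 mg/L.

DO ≈ 3.29 mg/L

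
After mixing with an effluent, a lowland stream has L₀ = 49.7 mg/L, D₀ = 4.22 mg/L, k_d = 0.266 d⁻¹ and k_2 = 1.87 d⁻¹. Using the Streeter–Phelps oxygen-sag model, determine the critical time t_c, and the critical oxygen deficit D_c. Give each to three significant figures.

t_c ≈ 0.769 d; D_c ≈ 5.76 mg/L

With k_2/k_d = 7.030 and 1 − D₀(k_2−k_d)/(k_d L₀) = 0.4880,
t_c = ln(7.030 × 0.4880) / (1.87 − 0.266) = ln(3.431) / 1.604 = 1.233/1.604 = 0.7685 d.
D_c = (k_d/k_2) L₀ e^(−k_d t_c) = (0.266/1.87) × 49.7 × e^(−0.266×0.7685) = 0.1422 × 49.7 × 0.8151 = 5.763 mg/L.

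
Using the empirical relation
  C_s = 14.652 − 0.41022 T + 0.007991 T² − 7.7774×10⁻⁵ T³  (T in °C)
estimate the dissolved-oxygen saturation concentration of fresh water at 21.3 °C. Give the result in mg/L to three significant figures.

C_s ≈ 8.79 mg/L

C_s = 14.652 − 0.41022×21.3 + 0.007991×21.3² − 7.7774×10⁻⁵×21.3³ = 8.788 mg/L.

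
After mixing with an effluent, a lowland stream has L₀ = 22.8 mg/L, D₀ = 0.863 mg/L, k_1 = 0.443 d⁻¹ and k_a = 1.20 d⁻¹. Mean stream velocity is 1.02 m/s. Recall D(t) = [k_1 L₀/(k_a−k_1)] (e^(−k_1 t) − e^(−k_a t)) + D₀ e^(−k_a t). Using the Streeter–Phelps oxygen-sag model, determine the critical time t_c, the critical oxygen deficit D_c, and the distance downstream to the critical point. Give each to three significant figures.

At the critical point dD/dt = 0, so k_1 L₀ e^(−k_1 t) = k_a D. Substituting D(t) from the Streeter–Phelps equation and solving for t gives
t_c = ln[(k_a/k_1)(1 − D₀(k_a−k_1)/(k_1 L₀))] / (k_a−k_1).
Here k_a−k_1 = 0.7570 d⁻¹ and 1 − D₀(k_a−k_1)/(k_1 L₀) = 1 − 0.863×0.7570/(0.443×22.8) = 0.9353, so
t_c = ln(2.709 × 0.9353) / 0.7570 = 0.9296 / 0.7570 = 1.228 d.
L(t_c) = L₀ e^(−k_1 t_c) = 22.8 × 0.5804 = 13.23 mg/L, and at the critical point k_a D_c = k_1 L, so D_c = (0.443/1.20) × 13.23 = 4.885 mg/L.
x_c = v t_c = 1.02 m/s × 1.228 d × 86400 s/d = 108200 m ≈ 108 km.

t_c ≈ 1.23 d; D_c ≈ 4.89 mg/L; x_c ≈ 108 km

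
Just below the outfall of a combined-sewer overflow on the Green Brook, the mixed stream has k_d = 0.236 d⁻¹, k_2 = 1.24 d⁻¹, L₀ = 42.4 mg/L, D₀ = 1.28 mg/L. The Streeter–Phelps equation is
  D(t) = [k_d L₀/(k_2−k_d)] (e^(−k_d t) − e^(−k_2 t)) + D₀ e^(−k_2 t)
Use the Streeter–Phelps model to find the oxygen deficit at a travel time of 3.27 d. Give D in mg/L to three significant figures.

k_d L₀/(k_2−k_d) = 0.236×42.4/(1.24−0.236) = 10.01/1.004 = 9.967 mg/L.
e^(−k_d t) = e^(−0.236×3.270) = 0.4622; e^(−k_2 t) = e^(−1.24×3.270) = 0.01734.
D = 9.967 × (0.4622 − 0.01734) + 1.28 × 0.01734 = 4.434 + 0.02219 = 4.456 mg/L.

D ≈ 4.46 mg/L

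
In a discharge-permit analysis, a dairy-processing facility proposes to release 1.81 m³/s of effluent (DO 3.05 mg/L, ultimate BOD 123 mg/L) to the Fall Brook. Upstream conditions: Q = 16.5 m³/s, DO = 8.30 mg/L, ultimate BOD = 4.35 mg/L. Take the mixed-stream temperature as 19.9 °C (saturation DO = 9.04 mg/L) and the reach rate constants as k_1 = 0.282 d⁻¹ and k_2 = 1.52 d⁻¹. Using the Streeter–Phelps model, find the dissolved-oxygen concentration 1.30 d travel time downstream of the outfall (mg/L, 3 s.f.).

DO ≈ 6.83 mg/L

Mixed DO = (16.5×8.30 + 1.81×3.05)/(16.5+1.81) = 142.5/18.31 = 7.781 mg/L.
Mixed L₀ = (16.5×4.35 + 1.81×123)/(18.31) = 294.4/18.31 = 16.08 mg/L.
Initial deficit D₀ = C_s − DO₀ = 9.04 − 7.781 = 1.259 mg/L.
D(1.30) = [0.282×16.08/(1.52−0.282)](e^(−0.282×1.30) − e^(−1.52×1.30)) + 1.259 e^(−1.52×1.30)
= 3.663 × (0.6931 − 0.1386) + 1.259 × 0.1386 = 2.205 mg/L.
DO = 9.04 − 2.205 = 6.835 mg/L.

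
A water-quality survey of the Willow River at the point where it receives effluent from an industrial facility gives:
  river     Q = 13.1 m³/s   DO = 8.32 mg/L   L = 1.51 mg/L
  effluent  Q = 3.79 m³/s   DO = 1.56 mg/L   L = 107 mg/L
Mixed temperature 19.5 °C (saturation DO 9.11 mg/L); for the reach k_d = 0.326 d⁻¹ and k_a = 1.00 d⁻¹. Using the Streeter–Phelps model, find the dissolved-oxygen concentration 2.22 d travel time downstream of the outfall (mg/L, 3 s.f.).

DO ≈ 4.28 mg/L

Mixed DO = (13.1×8.32 + 3.79×1.56)/(13.1+3.79) = 114.9/16.89 = 6.803 mg/L.
Mixed L₀ = (13.1×1.51 + 3.79×107)/(16.89) = 425.3/16.89 = 25.18 mg/L.
Initial deficit D₀ = C_s − DO₀ = 9.11 − 6.803 = 2.307 mg/L.
D(2.22) = [0.326×25.18/(1.00−0.326)](e^(−0.326×2.22) − e^(−1.00×2.22)) + 2.307 e^(−1.00×2.22)
= 12.18 × (0.4849 − 0.1086) + 2.307 × 0.1086 = 4.834 mg/L.
DO = 9.11 − 4.834 = 4.276 mg/L.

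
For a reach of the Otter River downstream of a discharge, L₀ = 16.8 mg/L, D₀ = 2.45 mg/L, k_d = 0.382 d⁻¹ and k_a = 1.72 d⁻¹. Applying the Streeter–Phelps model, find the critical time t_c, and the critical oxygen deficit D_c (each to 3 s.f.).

At the critical point dD/dt = 0, so k_d L₀ e^(−k_d t) = k_a D. Substituting D(t) from the Streeter–Phelps equation and solving for t gives
t_c = ln[(k_a/k_d)(1 − D₀(k_a−k_d)/(k_d L₀))] / (k_a−k_d).
Here k_a−k_d = 1.338 d⁻¹ and 1 − D₀(k_a−k_d)/(k_d L₀) = 1 − 2.45×1.338/(0.382×16.8) = 0.4892, so
t_c = ln(4.503 × 0.4892) / 1.338 = 0.7897 / 1.338 = 0.5902 d.
D_c = (k_d/k_a) L₀ e^(−k_d t_c) = (0.382/1.72) × 16.8 × e^(−0.382×0.5902) = 0.2221 × 16.8 × 0.7982 = 2.978 mg/L.

t_c ≈ 0.590 d; D_c ≈ 2.98 mg/L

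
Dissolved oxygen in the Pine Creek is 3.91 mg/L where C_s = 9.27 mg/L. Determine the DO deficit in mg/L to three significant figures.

D ≈ 5.36 mg/L

D = C_s − C = 9.27 − 3.91 = 5.36 mg/L.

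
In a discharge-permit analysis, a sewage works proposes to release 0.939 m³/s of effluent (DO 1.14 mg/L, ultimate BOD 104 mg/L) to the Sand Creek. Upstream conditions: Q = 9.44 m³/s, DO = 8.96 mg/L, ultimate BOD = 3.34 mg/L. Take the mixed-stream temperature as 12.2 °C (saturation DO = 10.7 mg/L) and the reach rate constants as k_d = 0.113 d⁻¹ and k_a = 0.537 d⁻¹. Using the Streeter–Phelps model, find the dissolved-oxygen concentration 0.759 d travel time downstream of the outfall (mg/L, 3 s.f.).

Mixed DO = (9.44×8.96 + 0.939×1.14)/(9.44+0.939) = 85.65/10.38 = 8.253 mg/L.
Mixed L₀ = (9.44×3.34 + 0.939×104)/(10.38) = 129.2/10.38 = 12.45 mg/L.
Initial deficit D₀ = C_s − DO₀ = 10.7 − 8.253 = 2.447 mg/L.
D(0.759) = [0.113×12.45/(0.537−0.113)](e^(−0.113×0.759) − e^(−0.537×0.759)) + 2.447 e^(−0.537×0.759)
= 3.317 × (0.9178 − 0.6653) + 2.447 × 0.6653 = 2.466 mg/L.
DO = 10.7 − 2.466 = 8.234 mg/L.

DO ≈ 8.23 mg/L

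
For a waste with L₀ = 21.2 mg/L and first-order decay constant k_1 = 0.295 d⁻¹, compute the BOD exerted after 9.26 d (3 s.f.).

y ≈ 19.8 mg/L

y_t = L₀(1 − e^(−k_1 t)) = 21.2 × (1 − e^(−0.295×9.26))
= 21.2 × (1 − 0.06511) = 21.2 × 0.9349 = 19.82 mg/L.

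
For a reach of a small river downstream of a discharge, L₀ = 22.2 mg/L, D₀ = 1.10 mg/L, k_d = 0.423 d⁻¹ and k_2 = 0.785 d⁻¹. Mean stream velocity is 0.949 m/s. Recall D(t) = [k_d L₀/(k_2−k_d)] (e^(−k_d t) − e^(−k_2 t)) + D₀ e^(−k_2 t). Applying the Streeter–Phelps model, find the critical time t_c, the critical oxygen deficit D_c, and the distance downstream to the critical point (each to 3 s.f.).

With k_2/k_d = 1.856 and 1 − D₀(k_2−k_d)/(k_d L₀) = 0.9576,
t_c = ln(1.856 × 0.9576) / (0.785 − 0.423) = ln(1.777) / 0.3620 = 0.5750/0.3620 = 1.588 d.
D_c = (k_d/k_2) L₀ e^(−k_d t_c) = (0.423/0.785) × 22.2 × e^(−0.423×1.588) = 0.5389 × 22.2 × 0.5108 = 6.110 mg/L.
x_c = v t_c = 0.949 m/s × 1.588 d × 86400 s/d = 130200 m ≈ 130 km.

t_c ≈ 1.59 d; D_c ≈ 6.11 mg/L; x_c ≈ 130 km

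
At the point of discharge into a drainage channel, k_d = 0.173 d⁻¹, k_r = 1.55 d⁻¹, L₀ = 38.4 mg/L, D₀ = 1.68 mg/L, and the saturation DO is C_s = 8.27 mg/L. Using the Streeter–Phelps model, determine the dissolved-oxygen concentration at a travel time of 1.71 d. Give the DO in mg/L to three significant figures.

DO ≈ 4.90 mg/L

k_d L₀/(k_r−k_d) = 0.173×38.4/(1.55−0.173) = 6.643/1.377 = 4.824 mg/L.
e^(−k_d t) = e^(−0.173×1.710) = 0.7439; e^(−k_r t) = e^(−1.55×1.710) = 0.07062.
D = 4.824 × (0.7439 − 0.07062) + 1.68 × 0.07062 = 3.248 + 0.1186 = 3.367 mg/L.
DO = C_s − D = 8.27 − 3.367 = 4.903 mg/L.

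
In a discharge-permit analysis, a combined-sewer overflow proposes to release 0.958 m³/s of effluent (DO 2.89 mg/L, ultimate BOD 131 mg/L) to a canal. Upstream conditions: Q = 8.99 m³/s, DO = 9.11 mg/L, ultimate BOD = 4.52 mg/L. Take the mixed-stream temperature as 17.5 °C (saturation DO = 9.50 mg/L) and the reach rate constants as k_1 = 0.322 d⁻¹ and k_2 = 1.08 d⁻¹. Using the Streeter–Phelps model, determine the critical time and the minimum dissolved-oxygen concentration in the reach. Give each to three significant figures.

Mixed DO = (8.99×9.11 + 0.958×2.89)/(8.99+0.958) = 84.67/9.948 = 8.511 mg/L.
Mixed L₀ = (8.99×4.52 + 0.958×131)/(9.948) = 166.1/9.948 = 16.70 mg/L.
Initial deficit D₀ = C_s − DO₀ = 9.50 − 8.511 = 0.9890 mg/L.
t_c = (1/0.7580) ln[(1.08/0.322)(1 − 0.9890×0.7580/(0.322×16.70))] = 1.319 × ln(2.886) = 1.398 d.
D_c = (0.322/1.08) × 16.70 × e^(−0.322×1.398) = 0.2981 × 16.70 × 0.6374 = 3.174 mg/L.
Minimum DO = 9.50 − 3.174 = 6.326 mg/L.

t_c ≈ 1.40 d; minimum DO ≈ 6.33 mg/L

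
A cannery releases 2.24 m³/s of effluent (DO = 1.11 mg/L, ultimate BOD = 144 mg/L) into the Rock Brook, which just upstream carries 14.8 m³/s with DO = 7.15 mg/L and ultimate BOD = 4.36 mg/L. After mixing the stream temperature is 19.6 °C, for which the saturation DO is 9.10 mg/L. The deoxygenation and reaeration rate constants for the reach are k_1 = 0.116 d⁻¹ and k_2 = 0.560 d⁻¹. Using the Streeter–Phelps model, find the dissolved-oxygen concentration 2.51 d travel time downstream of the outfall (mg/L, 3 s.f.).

DO ≈ 5.45 mg/L

Mixed DO = (14.8×7.15 + 2.24×1.11)/(14.8+2.24) = 108.3/17.04 = 6.356 mg/L.
Mixed L₀ = (14.8×4.36 + 2.24×144)/(17.04) = 387.1/17.04 = 22.72 mg/L.
Initial deficit D₀ = C_s − DO₀ = 9.10 − 6.356 = 2.744 mg/L.
D(2.51) = [0.116×22.72/(0.560−0.116)](e^(−0.116×2.51) − e^(−0.560×2.51)) + 2.744 e^(−0.560×2.51)
= 5.935 × (0.7474 − 0.2452) + 2.744 × 0.2452 = 3.653 mg/L.
DO = 9.10 − 3.653 = 5.447 mg/L.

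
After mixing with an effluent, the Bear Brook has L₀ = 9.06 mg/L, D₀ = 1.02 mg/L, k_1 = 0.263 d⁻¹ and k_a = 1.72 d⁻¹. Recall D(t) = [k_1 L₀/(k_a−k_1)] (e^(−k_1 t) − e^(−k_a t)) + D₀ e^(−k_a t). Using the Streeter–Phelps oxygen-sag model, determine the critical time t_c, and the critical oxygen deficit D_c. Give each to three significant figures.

At the critical point dD/dt = 0, so k_1 L₀ e^(−k_1 t) = k_a D. Substituting D(t) from the Streeter–Phelps equation and solving for t gives
t_c = ln[(k_a/k_1)(1 − D₀(k_a−k_1)/(k_1 L₀))] / (k_a−k_1).
Here k_a−k_1 = 1.457 d⁻¹ and 1 − D₀(k_a−k_1)/(k_1 L₀) = 1 − 1.02×1.457/(0.263×9.06) = 0.3763, so
t_c = ln(6.540 × 0.3763) / 1.457 = 0.9006 / 1.457 = 0.6181 d.
D_c = (k_1/k_a) L₀ e^(−k_1 t_c) = (0.263/1.72) × 9.06 × e^(−0.263×0.6181) = 0.1529 × 9.06 × 0.8500 = 1.177 mg/L.

t_c ≈ 0.618 d; D_c ≈ 1.18 mg/L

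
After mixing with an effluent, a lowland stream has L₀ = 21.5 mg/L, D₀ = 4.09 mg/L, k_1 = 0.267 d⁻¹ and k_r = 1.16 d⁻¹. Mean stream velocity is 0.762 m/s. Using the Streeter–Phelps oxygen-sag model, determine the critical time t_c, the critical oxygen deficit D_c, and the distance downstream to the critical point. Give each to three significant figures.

t_c ≈ 0.512 d; D_c ≈ 4.32 mg/L; x_c ≈ 33.7 km

At the critical point dD/dt = 0, so k_1 L₀ e^(−k_1 t) = k_r D. Substituting D(t) from the Streeter–Phelps equation and solving for t gives
t_c = ln[(k_r/k_1)(1 − D₀(k_r−k_1)/(k_1 L₀))] / (k_r−k_1).
Here k_r−k_1 = 0.8930 d⁻¹ and 1 − D₀(k_r−k_1)/(k_1 L₀) = 1 − 4.09×0.8930/(0.267×21.5) = 0.3638, so
t_c = ln(4.345 × 0.3638) / 0.8930 = 0.4576 / 0.8930 = 0.5125 d.
L(t_c) = L₀ e^(−k_1 t_c) = 21.5 × 0.8721 = 18.75 mg/L, and at the critical point k_r D_c = k_1 L, so D_c = (0.267/1.16) × 18.75 = 4.316 mg/L.
x_c = v t_c = 0.762 m/s × 0.5125 d × 86400 s/d = 33740 m ≈ 33.7 km.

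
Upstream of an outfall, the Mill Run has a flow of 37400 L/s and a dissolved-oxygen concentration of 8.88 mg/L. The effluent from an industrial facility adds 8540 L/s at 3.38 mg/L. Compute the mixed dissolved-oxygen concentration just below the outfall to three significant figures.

7.86 mg/L

Flow-weighted mixing: C = (Q_r C_r + Q_w C_w)/(Q_r + Q_w)
= (37400×8.88 + 8540×3.38)/(37400 + 8540) = 361000/45940 = 7.858 mg/L.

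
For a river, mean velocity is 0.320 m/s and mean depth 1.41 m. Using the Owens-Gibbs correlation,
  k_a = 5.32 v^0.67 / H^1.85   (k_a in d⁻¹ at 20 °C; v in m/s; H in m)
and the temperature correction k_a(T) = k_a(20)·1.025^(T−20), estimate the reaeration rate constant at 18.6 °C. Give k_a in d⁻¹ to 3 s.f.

k_a ≈ 1.27 d⁻¹

k_a(20) = 5.32 × 0.320^0.67 / 1.41^1.85 = 5.32 × 0.4661 / 1.888 = 1.313 d⁻¹.
k_a(18.6) = 1.313 × 1.025^(18.6−20) = 1.313 × 0.9660 = 1.269 d⁻¹.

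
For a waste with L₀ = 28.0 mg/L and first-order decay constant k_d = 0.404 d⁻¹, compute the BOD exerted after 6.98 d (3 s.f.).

y_t = L₀(1 − e^(−k_d t)) = 28.0 × (1 − e^(−0.404×6.98))
= 28.0 × (1 − 0.05961) = 28.0 × 0.9404 = 26.33 mg/L.

y ≈ 26.3 mg/L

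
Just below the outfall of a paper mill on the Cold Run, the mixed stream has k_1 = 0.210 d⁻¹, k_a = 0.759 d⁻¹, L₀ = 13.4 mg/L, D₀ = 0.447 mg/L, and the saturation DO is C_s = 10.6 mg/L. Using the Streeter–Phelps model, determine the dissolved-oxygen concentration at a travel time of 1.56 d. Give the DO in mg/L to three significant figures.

k_1 L₀/(k_a−k_1) = 0.210×13.4/(0.759−0.210) = 2.814/0.5490 = 5.126 mg/L.
e^(−k_1 t) = e^(−0.210×1.560) = 0.7207; e^(−k_a t) = e^(−0.759×1.560) = 0.3060.
D = 5.126 × (0.7207 − 0.3060) + 0.447 × 0.3060 = 2.125 + 0.1368 = 2.262 mg/L.
DO = C_s − D = 10.6 − 2.262 = 8.338 mg/L.

DO ≈ 8.34 mg/L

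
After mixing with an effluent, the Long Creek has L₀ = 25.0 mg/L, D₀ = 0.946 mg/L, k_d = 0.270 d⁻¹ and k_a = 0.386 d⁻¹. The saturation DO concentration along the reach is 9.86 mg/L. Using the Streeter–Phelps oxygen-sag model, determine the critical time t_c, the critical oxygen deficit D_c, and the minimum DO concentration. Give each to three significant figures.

t_c ≈ 2.94 d; D_c ≈ 7.91 mg/L; min DO ≈ 1.95 mg/L

t_c = [1/(k_a−k_d)] ln[(k_a/k_d)(1 − D₀(k_a−k_d)/(k_d L₀))]
= [1/(0.386−0.270)] ln[(0.386/0.270)(1 − 0.946×0.1160/(0.270×25.0))]
= (1/0.1160) ln[1.430 × 0.9837] = 8.621 × ln(1.406) = 8.621 × 0.3410 = 2.940 d.
L(t_c) = L₀ e^(−k_d t_c) = 25.0 × 0.4521 = 11.30 mg/L, and at the critical point k_a D_c = k_d L, so D_c = (0.270/0.386) × 11.30 = 7.907 mg/L.
Minimum DO = C_s − D_c = 9.86 − 7.907 = 1.953 mg/L.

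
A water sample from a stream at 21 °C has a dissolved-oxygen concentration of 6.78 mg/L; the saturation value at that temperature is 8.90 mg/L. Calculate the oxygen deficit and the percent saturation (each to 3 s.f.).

D ≈ 2.12 mg/L; 76.2 % saturation

D = C_s − C = 8.90 − 6.78 = 2.12 mg/L.
% saturation = 6.78/8.90 × 100 = 76.2 %.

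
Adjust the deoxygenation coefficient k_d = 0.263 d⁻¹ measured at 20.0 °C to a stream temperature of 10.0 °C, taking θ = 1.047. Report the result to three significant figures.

k_d(T₂) = k_d(T₁) · θ^(T₂−T₁) = 0.263 × 1.047^(10.0−20.0)
= 0.263 × 1.047^-10.0 = 0.263 × 0.6317 = 0.1661 d⁻¹.

k_d ≈ 0.166 d⁻¹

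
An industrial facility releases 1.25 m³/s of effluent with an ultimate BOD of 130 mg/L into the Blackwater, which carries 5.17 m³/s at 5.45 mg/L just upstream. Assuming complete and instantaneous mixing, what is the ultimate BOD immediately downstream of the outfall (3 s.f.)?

Flow-weighted mixing: C = (Q_r C_r + Q_w C_w)/(Q_r + Q_w)
= (5.17×5.45 + 1.25×130)/(5.17 + 1.25) = 190.7/6.420 = 29.70 mg/L.

29.7 mg/L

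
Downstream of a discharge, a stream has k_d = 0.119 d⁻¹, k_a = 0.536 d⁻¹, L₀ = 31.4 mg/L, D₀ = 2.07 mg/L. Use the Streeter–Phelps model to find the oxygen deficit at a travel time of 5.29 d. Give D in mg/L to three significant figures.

D ≈ 4.37 mg/L

k_d L₀/(k_a−k_d) = 0.119×31.4/(0.536−0.119) = 3.737/0.4170 = 8.961 mg/L.
e^(−k_d t) = e^(−0.119×5.290) = 0.5329; e^(−k_a t) = e^(−0.536×5.290) = 0.05869.
D = 8.961 × (0.5329 − 0.05869) + 2.07 × 0.05869 = 4.249 + 0.1215 = 4.370 mg/L.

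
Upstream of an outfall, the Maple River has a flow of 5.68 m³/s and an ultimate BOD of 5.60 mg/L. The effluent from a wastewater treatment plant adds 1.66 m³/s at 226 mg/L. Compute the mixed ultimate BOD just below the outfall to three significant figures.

Flow-weighted mixing: C = (Q_r C_r + Q_w C_w)/(Q_r + Q_w)
= (5.68×5.60 + 1.66×226)/(5.68 + 1.66) = 407.0/7.340 = 55.45 mg/L.

55.4 mg/L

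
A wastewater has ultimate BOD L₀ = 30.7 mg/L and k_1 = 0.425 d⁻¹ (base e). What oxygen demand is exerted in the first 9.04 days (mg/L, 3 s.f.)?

y ≈ 30.0 mg/L

y_t = L₀(1 − e^(−k_1 t)) = 30.7 × (1 − e^(−0.425×9.04))
= 30.7 × (1 − 0.02145) = 30.7 × 0.9785 = 30.04 mg/L.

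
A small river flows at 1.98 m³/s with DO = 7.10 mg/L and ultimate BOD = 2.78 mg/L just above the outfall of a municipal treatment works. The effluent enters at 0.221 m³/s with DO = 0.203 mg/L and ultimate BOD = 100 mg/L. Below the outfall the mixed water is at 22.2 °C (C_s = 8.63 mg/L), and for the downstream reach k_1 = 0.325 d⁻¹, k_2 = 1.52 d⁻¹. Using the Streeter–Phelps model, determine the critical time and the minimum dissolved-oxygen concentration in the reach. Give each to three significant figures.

t_c ≈ 0.409 d; minimum DO ≈ 6.28 mg/L

Mixed DO = (1.98×7.10 + 0.221×0.203)/(1.98+0.221) = 14.10/2.201 = 6.407 mg/L.
Mixed L₀ = (1.98×2.78 + 0.221×100)/(2.201) = 27.60/2.201 = 12.54 mg/L.
Initial deficit D₀ = C_s − DO₀ = 8.63 − 6.407 = 2.223 mg/L.
t_c = (1/1.195) ln[(1.52/0.325)(1 − 2.223×1.195/(0.325×12.54))] = 0.8368 × ln(1.630) = 0.4086 d.
D_c = (0.325/1.52) × 12.54 × e^(−0.325×0.4086) = 0.2138 × 12.54 × 0.8756 = 2.348 mg/L.
Minimum DO = 8.63 − 2.348 = 6.282 mg/L.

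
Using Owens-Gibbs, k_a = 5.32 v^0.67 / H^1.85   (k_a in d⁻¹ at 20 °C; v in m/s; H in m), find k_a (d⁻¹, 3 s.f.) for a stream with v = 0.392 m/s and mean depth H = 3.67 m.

k_a = 5.32 × 0.392^0.67 / 3.67^1.85 = 5.32 × 0.5340 / 11.08 = 0.2563 d⁻¹.

k_a ≈ 0.256 d⁻¹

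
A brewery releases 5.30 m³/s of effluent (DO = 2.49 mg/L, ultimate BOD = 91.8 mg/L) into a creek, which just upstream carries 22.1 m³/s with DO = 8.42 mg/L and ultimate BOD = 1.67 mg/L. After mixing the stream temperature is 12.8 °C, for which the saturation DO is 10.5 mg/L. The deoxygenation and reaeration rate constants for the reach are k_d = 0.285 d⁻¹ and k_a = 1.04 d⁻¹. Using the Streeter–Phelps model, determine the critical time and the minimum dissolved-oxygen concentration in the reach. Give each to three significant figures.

t_c ≈ 0.929 d; minimum DO ≈ 6.48 mg/L

Mixed DO = (22.1×8.42 + 5.30×2.49)/(22.1+5.30) = 199.3/27.40 = 7.273 mg/L.
Mixed L₀ = (22.1×1.67 + 5.30×91.8)/(27.40) = 523.4/27.40 = 19.10 mg/L.
Initial deficit D₀ = C_s − DO₀ = 10.5 − 7.273 = 3.227 mg/L.
t_c = (1/0.7550) ln[(1.04/0.285)(1 − 3.227×0.7550/(0.285×19.10))] = 1.325 × ln(2.016) = 0.9287 d.
D_c = (0.285/1.04) × 19.10 × e^(−0.285×0.9287) = 0.2740 × 19.10 × 0.7674 = 4.018 mg/L.
Minimum DO = 10.5 − 4.018 = 6.482 mg/L.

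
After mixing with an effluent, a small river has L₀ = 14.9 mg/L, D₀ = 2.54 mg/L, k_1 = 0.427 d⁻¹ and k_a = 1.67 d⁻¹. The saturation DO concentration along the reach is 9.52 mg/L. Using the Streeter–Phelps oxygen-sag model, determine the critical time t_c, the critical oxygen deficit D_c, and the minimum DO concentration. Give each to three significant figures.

t_c ≈ 0.546 d; D_c ≈ 3.02 mg/L; min DO ≈ 6.50 mg/L

With k_a/k_1 = 3.911 and 1 − D₀(k_a−k_1)/(k_1 L₀) = 0.5038,
t_c = ln(3.911 × 0.5038) / (1.67 − 0.427) = ln(1.970) / 1.243 = 0.6781/1.243 = 0.5456 d.
D_c = (k_1/k_a) L₀ e^(−k_1 t_c) = (0.427/1.67) × 14.9 × e^(−0.427×0.5456) = 0.2557 × 14.9 × 0.7922 = 3.018 mg/L.
Minimum DO = C_s − D_c = 9.52 − 3.018 = 6.502 mg/L.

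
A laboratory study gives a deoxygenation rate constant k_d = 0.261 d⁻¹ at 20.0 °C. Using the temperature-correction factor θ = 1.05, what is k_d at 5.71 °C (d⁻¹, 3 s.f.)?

k_d ≈ 0.130 d⁻¹

k_d(T₂) = k_d(T₁) · θ^(T₂−T₁) = 0.261 × 1.05^(5.71−20.0)
= 0.261 × 1.05^-14.3 = 0.261 × 0.4980 = 0.1300 d⁻¹.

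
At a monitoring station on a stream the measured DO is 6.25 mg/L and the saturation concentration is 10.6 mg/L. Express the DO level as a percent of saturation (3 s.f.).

59.0 % saturation

% saturation = C/C_s × 100 = 6.25/10.6 × 100 = 59.0 %.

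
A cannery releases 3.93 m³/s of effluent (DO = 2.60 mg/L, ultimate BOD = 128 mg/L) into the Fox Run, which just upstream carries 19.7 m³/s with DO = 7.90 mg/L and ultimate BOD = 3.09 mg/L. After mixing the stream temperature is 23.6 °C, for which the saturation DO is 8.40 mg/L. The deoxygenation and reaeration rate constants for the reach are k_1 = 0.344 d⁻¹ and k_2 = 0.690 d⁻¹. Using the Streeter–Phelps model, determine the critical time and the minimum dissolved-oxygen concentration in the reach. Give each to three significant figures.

Mixed DO = (19.7×7.90 + 3.93×2.60)/(19.7+3.93) = 165.8/23.63 = 7.019 mg/L.
Mixed L₀ = (19.7×3.09 + 3.93×128)/(23.63) = 563.9/23.63 = 23.86 mg/L.
Initial deficit D₀ = C_s − DO₀ = 8.40 − 7.019 = 1.381 mg/L.
t_c = (1/0.3460) ln[(0.690/0.344)(1 − 1.381×0.3460/(0.344×23.86))] = 2.890 × ln(1.889) = 1.838 d.
D_c = (0.344/0.690) × 23.86 × e^(−0.344×1.838) = 0.4986 × 23.86 × 0.5313 = 6.321 mg/L.
Minimum DO = 8.40 − 6.321 = 2.079 mg/L.

t_c ≈ 1.84 d; minimum DO ≈ 2.08 mg/L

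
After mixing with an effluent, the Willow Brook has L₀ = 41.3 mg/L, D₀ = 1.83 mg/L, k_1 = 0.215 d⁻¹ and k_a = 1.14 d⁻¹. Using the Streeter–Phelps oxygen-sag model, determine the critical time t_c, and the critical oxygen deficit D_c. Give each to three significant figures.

t_c ≈ 1.57 d; D_c ≈ 5.55 mg/L

At the critical point dD/dt = 0, so k_1 L₀ e^(−k_1 t) = k_a D. Substituting D(t) from the Streeter–Phelps equation and solving for t gives
t_c = ln[(k_a/k_1)(1 − D₀(k_a−k_1)/(k_1 L₀))] / (k_a−k_1).
Here k_a−k_1 = 0.9250 d⁻¹ and 1 − D₀(k_a−k_1)/(k_1 L₀) = 1 − 1.83×0.9250/(0.215×41.3) = 0.8094, so
t_c = ln(5.302 × 0.8094) / 0.9250 = 1.457 / 0.9250 = 1.575 d.
D_c = (k_1/k_a) L₀ e^(−k_1 t_c) = (0.215/1.14) × 41.3 × e^(−0.215×1.575) = 0.1886 × 41.3 × 0.7128 = 5.552 mg/L.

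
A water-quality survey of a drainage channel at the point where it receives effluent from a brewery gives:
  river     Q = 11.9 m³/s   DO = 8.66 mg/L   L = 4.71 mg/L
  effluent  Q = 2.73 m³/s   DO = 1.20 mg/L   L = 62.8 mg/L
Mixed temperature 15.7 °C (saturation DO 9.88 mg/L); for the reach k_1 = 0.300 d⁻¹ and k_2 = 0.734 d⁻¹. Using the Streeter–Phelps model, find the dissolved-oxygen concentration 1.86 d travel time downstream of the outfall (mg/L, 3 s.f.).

Mixed DO = (11.9×8.66 + 2.73×1.20)/(11.9+2.73) = 106.3/14.63 = 7.268 mg/L.
Mixed L₀ = (11.9×4.71 + 2.73×62.8)/(14.63) = 227.5/14.63 = 15.55 mg/L.
Initial deficit D₀ = C_s − DO₀ = 9.88 − 7.268 = 2.612 mg/L.
D(1.86) = [0.300×15.55/(0.734−0.300)](e^(−0.300×1.86) − e^(−0.734×1.86)) + 2.612 e^(−0.734×1.86)
= 10.75 × (0.5724 − 0.2553) + 2.612 × 0.2553 = 4.075 mg/L.
DO = 9.88 − 4.075 = 5.805 mg/L.

DO ≈ 5.81 mg/L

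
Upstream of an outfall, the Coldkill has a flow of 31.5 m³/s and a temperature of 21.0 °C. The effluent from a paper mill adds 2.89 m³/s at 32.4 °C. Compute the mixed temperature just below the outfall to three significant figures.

Flow-weighted mixing: C = (Q_r C_r + Q_w C_w)/(Q_r + Q_w)
= (31.5×21.0 + 2.89×32.4)/(31.5 + 2.89) = 755.1/34.39 = 21.96 °C.

22.0 °C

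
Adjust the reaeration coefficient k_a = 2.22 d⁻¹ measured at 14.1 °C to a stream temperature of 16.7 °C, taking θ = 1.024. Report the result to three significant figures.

k_a(T₂) = k_a(T₁) · θ^(T₂−T₁) = 2.22 × 1.024^(16.7−14.1)
= 2.22 × 1.024^2.60 = 2.22 × 1.064 = 2.361 d⁻¹.

k_a ≈ 2.36 d⁻¹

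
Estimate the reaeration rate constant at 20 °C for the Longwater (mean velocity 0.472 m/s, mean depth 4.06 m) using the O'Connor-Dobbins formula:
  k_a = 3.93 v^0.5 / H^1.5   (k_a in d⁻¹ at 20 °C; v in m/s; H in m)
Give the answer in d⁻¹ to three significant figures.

k_a ≈ 0.330 d⁻¹

k_a = 3.93 × 0.472^0.5 / 4.06^1.5 = 3.93 × 0.6870 / 8.181 = 0.3300 d⁻¹.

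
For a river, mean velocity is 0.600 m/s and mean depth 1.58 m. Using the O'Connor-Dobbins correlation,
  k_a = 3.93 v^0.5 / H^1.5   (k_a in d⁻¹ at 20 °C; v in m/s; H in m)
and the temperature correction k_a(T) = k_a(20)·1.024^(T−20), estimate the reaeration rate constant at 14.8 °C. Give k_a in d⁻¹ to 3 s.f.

k_a ≈ 1.35 d⁻¹

k_a(20) = 3.93 × 0.600^0.5 / 1.58^1.5 = 3.93 × 0.7746 / 1.986 = 1.533 d⁻¹.
k_a(14.8) = 1.533 × 1.024^(14.8−20) = 1.533 × 0.8840 = 1.355 d⁻¹.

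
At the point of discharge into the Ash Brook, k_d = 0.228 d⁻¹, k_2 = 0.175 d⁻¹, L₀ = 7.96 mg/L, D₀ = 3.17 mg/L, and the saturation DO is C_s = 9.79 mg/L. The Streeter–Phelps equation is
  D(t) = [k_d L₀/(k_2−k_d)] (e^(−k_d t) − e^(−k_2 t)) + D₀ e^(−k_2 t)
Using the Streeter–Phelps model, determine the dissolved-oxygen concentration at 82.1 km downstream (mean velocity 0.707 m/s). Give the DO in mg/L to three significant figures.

Travel time t = x/v = 82.1 km / (0.707 m/s) = 82100 m / 0.707 m/s = 116100 s = 1.344 d.
k_d L₀/(k_2−k_d) = 0.228×7.96/(0.175−0.228) = 1.815/-0.05300 = -34.24 mg/L.
e^(−k_d t) = e^(−0.228×1.344) = 0.7361; e^(−k_2 t) = e^(−0.175×1.344) = 0.7904.
D = -34.24 × (0.7361 − 0.7904) + 3.17 × 0.7904 = 1.861 + 2.506 = 4.367 mg/L.
DO = C_s − D = 9.79 − 4.367 = 5.423 mg/L.

DO ≈ 5.42 mg/L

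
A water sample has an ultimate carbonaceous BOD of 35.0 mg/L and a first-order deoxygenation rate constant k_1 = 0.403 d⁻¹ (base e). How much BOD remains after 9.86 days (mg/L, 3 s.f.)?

L ≈ 0.658 mg/L

L_t = L₀ e^(−k_1 t) = 35.0 × e^(−0.403×9.86) = 35.0 × 0.01881 = 0.6582 mg/L.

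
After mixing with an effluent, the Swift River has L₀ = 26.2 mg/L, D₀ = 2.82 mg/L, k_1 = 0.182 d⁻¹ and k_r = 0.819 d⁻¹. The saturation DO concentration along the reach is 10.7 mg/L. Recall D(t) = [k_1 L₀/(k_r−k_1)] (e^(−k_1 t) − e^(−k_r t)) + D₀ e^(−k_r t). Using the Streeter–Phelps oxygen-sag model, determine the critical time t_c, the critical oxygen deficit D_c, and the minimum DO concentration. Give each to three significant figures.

t_c ≈ 1.62 d; D_c ≈ 4.34 mg/L; min DO ≈ 6.36 mg/L

With k_r/k_1 = 4.500 and 1 − D₀(k_r−k_1)/(k_1 L₀) = 0.6233,
t_c = ln(4.500 × 0.6233) / (0.819 − 0.182) = ln(2.805) / 0.6370 = 1.031/0.6370 = 1.619 d.
L(t_c) = L₀ e^(−k_1 t_c) = 26.2 × 0.7448 = 19.51 mg/L, and at the critical point k_r D_c = k_1 L, so D_c = (0.182/0.819) × 19.51 = 4.336 mg/L.
Minimum DO = C_s − D_c = 10.7 − 4.336 = 6.364 mg/L.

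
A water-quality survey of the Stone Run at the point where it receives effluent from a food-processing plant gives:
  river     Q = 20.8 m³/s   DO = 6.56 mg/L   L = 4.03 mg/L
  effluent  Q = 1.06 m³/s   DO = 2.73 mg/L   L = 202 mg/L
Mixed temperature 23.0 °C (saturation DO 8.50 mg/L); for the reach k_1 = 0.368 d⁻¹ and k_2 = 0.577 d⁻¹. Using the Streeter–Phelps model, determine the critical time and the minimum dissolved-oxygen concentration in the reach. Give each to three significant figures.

t_c ≈ 1.71 d; minimum DO ≈ 3.86 mg/L

Mixed DO = (20.8×6.56 + 1.06×2.73)/(20.8+1.06) = 139.3/21.86 = 6.374 mg/L.
Mixed L₀ = (20.8×4.03 + 1.06×202)/(21.86) = 297.9/21.86 = 13.63 mg/L.
Initial deficit D₀ = C_s − DO₀ = 8.50 − 6.374 = 2.126 mg/L.
t_c = (1/0.2090) ln[(0.577/0.368)(1 − 2.126×0.2090/(0.368×13.63))] = 4.785 × ln(1.429) = 1.708 d.
D_c = (0.368/0.577) × 13.63 × e^(−0.368×1.708) = 0.6378 × 13.63 × 0.5333 = 4.636 mg/L.
Minimum DO = 8.50 − 4.636 = 3.864 mg/L.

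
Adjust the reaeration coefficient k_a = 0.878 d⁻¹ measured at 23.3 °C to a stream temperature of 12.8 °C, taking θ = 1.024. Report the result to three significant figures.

k_a ≈ 0.684 d⁻¹

k_a(T₂) = k_a(T₁) · θ^(T₂−T₁) = 0.878 × 1.024^(12.8−23.3)
= 0.878 × 1.024^-10.5 = 0.878 × 0.7796 = 0.6845 d⁻¹.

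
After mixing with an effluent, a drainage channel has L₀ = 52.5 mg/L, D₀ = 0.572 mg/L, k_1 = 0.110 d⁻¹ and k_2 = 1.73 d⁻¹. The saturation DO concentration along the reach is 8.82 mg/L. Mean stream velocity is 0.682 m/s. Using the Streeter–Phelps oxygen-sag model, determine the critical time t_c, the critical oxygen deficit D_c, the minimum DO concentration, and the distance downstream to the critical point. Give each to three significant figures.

t_c = [1/(k_2−k_1)] ln[(k_2/k_1)(1 − D₀(k_2−k_1)/(k_1 L₀))]
= [1/(1.73−0.110)] ln[(1.73/0.110)(1 − 0.572×1.620/(0.110×52.5))]
= (1/1.620) ln[15.73 × 0.8395] = 0.6173 × ln(13.20) = 0.6173 × 2.580 = 1.593 d.
L(t_c) = L₀ e^(−k_1 t_c) = 52.5 × 0.8393 = 44.06 mg/L, and at the critical point k_2 D_c = k_1 L, so D_c = (0.110/1.73) × 44.06 = 2.802 mg/L.
Minimum DO = C_s − D_c = 8.82 − 2.802 = 6.018 mg/L.
x_c = v t_c = 0.682 m/s × 1.593 d × 86400 s/d = 93860 m ≈ 93.9 km.

t_c ≈ 1.59 d; D_c ≈ 2.80 mg/L; min DO ≈ 6.02 mg/L; x_c ≈ 93.9 km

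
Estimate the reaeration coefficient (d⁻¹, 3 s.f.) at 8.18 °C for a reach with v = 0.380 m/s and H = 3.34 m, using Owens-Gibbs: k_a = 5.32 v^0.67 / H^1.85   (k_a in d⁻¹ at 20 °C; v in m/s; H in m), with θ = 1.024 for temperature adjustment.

k_a(20) = 5.32 × 0.380^0.67 / 3.34^1.85 = 5.32 × 0.5229 / 9.310 = 0.2988 d⁻¹.
k_a(8.18) = 0.2988 × 1.024^(8.18−20) = 0.2988 × 0.7555 = 0.2258 d⁻¹.

k_a ≈ 0.226 d⁻¹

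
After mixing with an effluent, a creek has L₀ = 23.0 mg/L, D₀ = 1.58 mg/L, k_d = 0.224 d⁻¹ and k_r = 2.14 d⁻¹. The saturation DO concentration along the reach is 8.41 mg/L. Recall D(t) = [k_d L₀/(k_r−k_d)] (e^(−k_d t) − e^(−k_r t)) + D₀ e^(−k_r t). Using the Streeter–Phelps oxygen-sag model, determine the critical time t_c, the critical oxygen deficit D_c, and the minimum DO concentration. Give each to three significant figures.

t_c = [1/(k_r−k_d)] ln[(k_r/k_d)(1 − D₀(k_r−k_d)/(k_d L₀))]
= [1/(2.14−0.224)] ln[(2.14/0.224)(1 − 1.58×1.916/(0.224×23.0))]
= (1/1.916) ln[9.554 × 0.4124] = 0.5219 × ln(3.940) = 0.5219 × 1.371 = 0.7156 d.
L(t_c) = L₀ e^(−k_d t_c) = 23.0 × 0.8519 = 19.59 mg/L, and at the critical point k_r D_c = k_d L, so D_c = (0.224/2.14) × 19.59 = 2.051 mg/L.
Minimum DO = C_s − D_c = 8.41 − 2.051 = 6.359 mg/L.

t_c ≈ 0.716 d; D_c ≈ 2.05 mg/L; min DO ≈ 6.36 mg/L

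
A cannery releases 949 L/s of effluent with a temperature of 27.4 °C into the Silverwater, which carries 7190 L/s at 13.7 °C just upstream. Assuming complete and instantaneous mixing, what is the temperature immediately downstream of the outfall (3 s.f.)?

15.3 °C

Flow-weighted mixing: C = (Q_r C_r + Q_w C_w)/(Q_r + Q_w)
= (7190×13.7 + 949×27.4)/(7190 + 949) = 124500/8139 = 15.30 °C.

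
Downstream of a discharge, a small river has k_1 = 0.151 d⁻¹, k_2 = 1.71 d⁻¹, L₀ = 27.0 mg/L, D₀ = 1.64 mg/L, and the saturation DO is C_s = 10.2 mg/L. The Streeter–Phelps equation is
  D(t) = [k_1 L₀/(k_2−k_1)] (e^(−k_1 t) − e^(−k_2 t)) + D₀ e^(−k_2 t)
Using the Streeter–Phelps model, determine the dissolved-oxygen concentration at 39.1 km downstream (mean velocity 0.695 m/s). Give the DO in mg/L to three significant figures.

Travel time t = x/v = 39.1 km / (0.695 m/s) = 39100 m / 0.695 m/s = 56260 s = 0.6511 d.
k_1 L₀/(k_2−k_1) = 0.151×27.0/(1.71−0.151) = 4.077/1.559 = 2.615 mg/L.
e^(−k_1 t) = e^(−0.151×0.6511) = 0.9064; e^(−k_2 t) = e^(−1.71×0.6511) = 0.3284.
D = 2.615 × (0.9064 − 0.3284) + 1.64 × 0.3284 = 1.511 + 0.5386 = 2.050 mg/L.
DO = C_s − D = 10.2 − 2.050 = 8.150 mg/L.

DO ≈ 8.15 mg/L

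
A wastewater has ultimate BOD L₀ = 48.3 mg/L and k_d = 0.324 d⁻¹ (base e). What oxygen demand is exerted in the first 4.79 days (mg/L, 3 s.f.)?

y ≈ 38.1 mg/L

y_t = L₀(1 − e^(−k_d t)) = 48.3 × (1 − e^(−0.324×4.79))
= 48.3 × (1 − 0.2118) = 48.3 × 0.7882 = 38.07 mg/L.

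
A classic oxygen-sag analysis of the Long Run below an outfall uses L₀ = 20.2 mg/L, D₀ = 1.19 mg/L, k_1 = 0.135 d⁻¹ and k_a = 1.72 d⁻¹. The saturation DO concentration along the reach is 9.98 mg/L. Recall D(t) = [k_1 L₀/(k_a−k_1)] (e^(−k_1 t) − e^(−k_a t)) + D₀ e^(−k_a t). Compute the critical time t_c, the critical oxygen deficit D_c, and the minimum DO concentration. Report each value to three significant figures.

With k_a/k_1 = 12.74 and 1 − D₀(k_a−k_1)/(k_1 L₀) = 0.3083,
t_c = ln(12.74 × 0.3083) / (1.72 − 0.135) = ln(3.929) / 1.585 = 1.368/1.585 = 0.8633 d.
L(t_c) = L₀ e^(−k_1 t_c) = 20.2 × 0.8900 = 17.98 mg/L, and at the critical point k_a D_c = k_1 L, so D_c = (0.135/1.72) × 17.98 = 1.411 mg/L.
Minimum DO = C_s − D_c = 9.98 − 1.411 = 8.569 mg/L.

t_c ≈ 0.863 d; D_c ≈ 1.41 mg/L; min DO ≈ 8.57 mg/L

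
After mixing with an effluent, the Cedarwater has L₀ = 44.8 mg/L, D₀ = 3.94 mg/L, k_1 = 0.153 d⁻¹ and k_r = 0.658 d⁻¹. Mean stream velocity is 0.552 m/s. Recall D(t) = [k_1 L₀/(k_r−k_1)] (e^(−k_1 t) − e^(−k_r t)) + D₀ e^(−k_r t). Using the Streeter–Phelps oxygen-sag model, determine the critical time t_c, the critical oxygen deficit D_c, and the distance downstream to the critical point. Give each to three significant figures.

At the critical point dD/dt = 0, so k_1 L₀ e^(−k_1 t) = k_r D. Substituting D(t) from the Streeter–Phelps equation and solving for t gives
t_c = ln[(k_r/k_1)(1 − D₀(k_r−k_1)/(k_1 L₀))] / (k_r−k_1).
Here k_r−k_1 = 0.5050 d⁻¹ and 1 − D₀(k_r−k_1)/(k_1 L₀) = 1 − 3.94×0.5050/(0.153×44.8) = 0.7097, so
t_c = ln(4.301 × 0.7097) / 0.5050 = 1.116 / 0.5050 = 2.210 d.
L(t_c) = L₀ e^(−k_1 t_c) = 44.8 × 0.7131 = 31.95 mg/L, and at the critical point k_r D_c = k_1 L, so D_c = (0.153/0.658) × 31.95 = 7.429 mg/L.
x_c = v t_c = 0.552 m/s × 2.210 d × 86400 s/d = 105400 m ≈ 105 km.

t_c ≈ 2.21 d; D_c ≈ 7.43 mg/L; x_c ≈ 105 km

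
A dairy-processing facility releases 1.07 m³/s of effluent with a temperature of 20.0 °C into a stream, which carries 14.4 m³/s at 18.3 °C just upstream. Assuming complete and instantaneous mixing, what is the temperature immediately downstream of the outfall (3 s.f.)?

18.4 °C

Flow-weighted mixing: C = (Q_r C_r + Q_w C_w)/(Q_r + Q_w)
= (14.4×18.3 + 1.07×20.0)/(14.4 + 1.07) = 284.9/15.47 = 18.42 °C.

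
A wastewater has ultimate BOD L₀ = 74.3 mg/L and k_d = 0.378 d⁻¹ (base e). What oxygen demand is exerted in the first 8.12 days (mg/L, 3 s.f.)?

y_t = L₀(1 − e^(−k_d t)) = 74.3 × (1 − e^(−0.378×8.12))
= 74.3 × (1 − 0.04645) = 74.3 × 0.9535 = 70.85 mg/L.

y ≈ 70.8 mg/L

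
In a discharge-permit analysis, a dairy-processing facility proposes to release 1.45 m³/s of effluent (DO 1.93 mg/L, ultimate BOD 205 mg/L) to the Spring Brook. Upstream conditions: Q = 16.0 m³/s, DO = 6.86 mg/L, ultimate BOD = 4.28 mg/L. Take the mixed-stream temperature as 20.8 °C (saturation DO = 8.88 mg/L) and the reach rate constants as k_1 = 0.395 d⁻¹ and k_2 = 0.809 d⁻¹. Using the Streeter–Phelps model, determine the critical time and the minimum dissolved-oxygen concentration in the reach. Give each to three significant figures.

t_c ≈ 1.42 d; minimum DO ≈ 3.04 mg/L

Mixed DO = (16.0×6.86 + 1.45×1.93)/(16.0+1.45) = 112.6/17.45 = 6.450 mg/L.
Mixed L₀ = (16.0×4.28 + 1.45×205)/(17.45) = 365.7/17.45 = 20.96 mg/L.
Initial deficit D₀ = C_s − DO₀ = 8.88 − 6.450 = 2.430 mg/L.
t_c = (1/0.4140) ln[(0.809/0.395)(1 − 2.430×0.4140/(0.395×20.96))] = 2.415 × ln(1.799) = 1.419 d.
D_c = (0.395/0.809) × 20.96 × e^(−0.395×1.419) = 0.4883 × 20.96 × 0.5710 = 5.843 mg/L.
Minimum DO = 8.88 − 5.843 = 3.037 mg/L.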